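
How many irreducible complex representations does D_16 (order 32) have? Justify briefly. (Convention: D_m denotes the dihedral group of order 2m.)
11

Derivation: The number of irreducible complex representations of a finite group equals its number of conjugacy classes. D_16 has 11 conjugacy classes (n/2 + 3 for n even), so D_16 (order 32) has exactly 11 irreducible complex representations.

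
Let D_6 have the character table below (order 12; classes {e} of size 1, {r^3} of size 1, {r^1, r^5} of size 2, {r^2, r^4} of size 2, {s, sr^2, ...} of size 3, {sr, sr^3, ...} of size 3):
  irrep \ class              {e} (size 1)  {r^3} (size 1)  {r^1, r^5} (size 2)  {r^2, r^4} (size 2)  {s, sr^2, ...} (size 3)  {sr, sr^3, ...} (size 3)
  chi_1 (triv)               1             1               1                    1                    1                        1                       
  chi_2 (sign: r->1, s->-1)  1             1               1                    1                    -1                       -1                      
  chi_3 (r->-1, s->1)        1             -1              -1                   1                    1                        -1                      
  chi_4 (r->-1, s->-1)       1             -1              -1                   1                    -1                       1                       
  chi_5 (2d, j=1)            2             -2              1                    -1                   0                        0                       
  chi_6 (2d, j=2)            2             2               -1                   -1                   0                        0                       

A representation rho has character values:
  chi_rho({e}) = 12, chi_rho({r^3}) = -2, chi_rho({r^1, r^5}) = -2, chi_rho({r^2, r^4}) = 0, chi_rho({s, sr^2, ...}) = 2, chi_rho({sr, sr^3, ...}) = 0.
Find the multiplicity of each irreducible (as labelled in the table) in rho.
Multiplicities: chi_1: 1, chi_2: 0, chi_3: 2, chi_4: 1, chi_5: 2, chi_6: 2.

Details: Use <chi_rho, chi> = (1/|G|) sum_C |C| * chi_rho(C) * conj(chi(C)) with |G| = 12 for each irreducible chi in the table:
  <chi_rho, chi_1> = (1/12)[1*(12)*conj(1) + 1*(-2)*conj(1) + 2*(-2)*conj(1) + 2*(0)*conj(1) + 3*(2)*conj(1) + 3*(0)*conj(1)]
      = (1/12)[(12) + (-2) + (-4) + (0) + (6) + (0)] = 12/12 = 1
  <chi_rho, chi_2> = (1/12)[1*(12)*conj(1) + 1*(-2)*conj(1) + 2*(-2)*conj(1) + 2*(0)*conj(1) + 3*(2)*conj(-1) + 3*(0)*conj(-1)]
      = (1/12)[(12) + (-2) + (-4) + (0) + (-6) + (0)] = 0/12 = 0
  <chi_rho, chi_3> = (1/12)[1*(12)*conj(1) + 1*(-2)*conj(-1) + 2*(-2)*conj(-1) + 2*(0)*conj(1) + 3*(2)*conj(1) + 3*(0)*conj(-1)]
      = (1/12)[(12) + (2) + (4) + (0) + (6) + (0)] = 24/12 = 2
  <chi_rho, chi_4> = (1/12)[1*(12)*conj(1) + 1*(-2)*conj(-1) + 2*(-2)*conj(-1) + 2*(0)*conj(1) + 3*(2)*conj(-1) + 3*(0)*conj(1)]
      = (1/12)[(12) + (2) + (4) + (0) + (-6) + (0)] = 12/12 = 1
  <chi_rho, chi_5> = (1/12)[1*(12)*conj(2) + 1*(-2)*conj(-2) + 2*(-2)*conj(1) + 2*(0)*conj(-1) + 3*(2)*conj(0) + 3*(0)*conj(0)]
      = (1/12)[(24) + (4) + (-4) + (0) + (0) + (0)] = 24/12 = 2
  <chi_rho, chi_6> = (1/12)[1*(12)*conj(2) + 1*(-2)*conj(2) + 2*(-2)*conj(-1) + 2*(0)*conj(-1) + 3*(2)*conj(0) + 3*(0)*conj(0)]
      = (1/12)[(24) + (-4) + (4) + (0) + (0) + (0)] = 24/12 = 2
Dimension check: dim(rho) = sum (mult * dim) = 1*1 + 0*1 + 2*1 + 1*1 + 2*2 + 2*2 = 12 = chi_rho(e) = 12.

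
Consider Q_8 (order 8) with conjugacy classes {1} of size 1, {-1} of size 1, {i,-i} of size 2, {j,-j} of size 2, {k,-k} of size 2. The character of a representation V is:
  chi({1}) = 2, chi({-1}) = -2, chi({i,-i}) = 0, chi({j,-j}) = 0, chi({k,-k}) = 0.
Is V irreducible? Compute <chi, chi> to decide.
Irreducible: <chi, chi> = 1.

Why: <chi, chi> = (1/|G|) sum_C |C| * |chi(C)|^2 = (1/8)[1*|2|^2 + 1*|-2|^2 + 2*|0|^2 + 2*|0|^2 + 2*|0|^2]
  = (1/8)[(4) + (4) + (0) + (0) + (0)] = 8/8 = 1.
A character is irreducible iff <chi, chi> = 1, so this representation is irreducible.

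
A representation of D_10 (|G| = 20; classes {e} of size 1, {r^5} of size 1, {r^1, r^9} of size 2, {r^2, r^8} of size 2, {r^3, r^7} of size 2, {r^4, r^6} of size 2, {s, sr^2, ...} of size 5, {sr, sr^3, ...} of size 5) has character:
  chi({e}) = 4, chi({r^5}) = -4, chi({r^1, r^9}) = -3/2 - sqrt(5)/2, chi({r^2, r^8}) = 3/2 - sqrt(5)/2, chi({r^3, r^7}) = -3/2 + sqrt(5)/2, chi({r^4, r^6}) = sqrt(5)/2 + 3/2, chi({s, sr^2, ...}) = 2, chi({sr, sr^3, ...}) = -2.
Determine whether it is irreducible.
Not irreducible (reducible): <chi, chi> = 5 > 1.

Derivation: <chi, chi> = (1/|G|) sum_C |C| * |chi(C)|^2 = (1/20)[1*|4|^2 + 1*|-4|^2 + 2*|-3/2 - sqrt(5)/2|^2 + 2*|3/2 - sqrt(5)/2|^2 + 2*|-3/2 + sqrt(5)/2|^2 + 2*|sqrt(5)/2 + 3/2|^2 + 5*|2|^2 + 5*|-2|^2]
  = (1/20)[(16) + (16) + (3*sqrt(5) + 7) + (7 - 3*sqrt(5)) + (7 - 3*sqrt(5)) + (3*sqrt(5) + 7) + (20) + (20)] = 100/20 = 5.
A character is irreducible iff <chi, chi> = 1, so this representation is reducible.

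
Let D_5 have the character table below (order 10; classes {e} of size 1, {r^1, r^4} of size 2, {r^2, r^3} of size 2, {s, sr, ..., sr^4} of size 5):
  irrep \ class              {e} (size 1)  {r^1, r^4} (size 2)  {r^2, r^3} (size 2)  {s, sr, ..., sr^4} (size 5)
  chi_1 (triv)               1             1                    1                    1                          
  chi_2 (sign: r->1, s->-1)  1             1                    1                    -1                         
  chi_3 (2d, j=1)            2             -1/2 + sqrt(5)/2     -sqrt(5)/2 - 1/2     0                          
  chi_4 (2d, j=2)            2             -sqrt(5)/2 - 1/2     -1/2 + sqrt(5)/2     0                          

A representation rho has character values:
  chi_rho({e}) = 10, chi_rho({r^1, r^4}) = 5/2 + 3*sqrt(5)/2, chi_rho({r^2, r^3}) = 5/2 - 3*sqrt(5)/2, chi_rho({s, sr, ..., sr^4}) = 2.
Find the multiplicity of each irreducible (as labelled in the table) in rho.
Multiplicities: chi_1: 3, chi_2: 1, chi_3: 3, chi_4: 0.

Explanation: Use <chi_rho, chi> = (1/|G|) sum_C |C| * chi_rho(C) * conj(chi(C)) with |G| = 10 for each irreducible chi in the table:
  <chi_rho, chi_1> = (1/10)[1*(10)*conj(1) + 2*(5/2 + 3*sqrt(5)/2)*conj(1) + 2*(5/2 - 3*sqrt(5)/2)*conj(1) + 5*(2)*conj(1)]
      = (1/10)[(10) + (5 + 3*sqrt(5)) + (5 - 3*sqrt(5)) + (10)] = 30/10 = 3
  <chi_rho, chi_2> = (1/10)[1*(10)*conj(1) + 2*(5/2 + 3*sqrt(5)/2)*conj(1) + 2*(5/2 - 3*sqrt(5)/2)*conj(1) + 5*(2)*conj(-1)]
      = (1/10)[(10) + (5 + 3*sqrt(5)) + (5 - 3*sqrt(5)) + (-10)] = 10/10 = 1
  <chi_rho, chi_3> = (1/10)[1*(10)*conj(2) + 2*(5/2 + 3*sqrt(5)/2)*conj(-1/2 + sqrt(5)/2) + 2*(5/2 - 3*sqrt(5)/2)*conj(-sqrt(5)/2 - 1/2) + 5*(2)*conj(0)]
      = (1/10)[(20) + (sqrt(5) + 5) + (5 - sqrt(5)) + (0)] = 30/10 = 3
  <chi_rho, chi_4> = (1/10)[1*(10)*conj(2) + 2*(5/2 + 3*sqrt(5)/2)*conj(-sqrt(5)/2 - 1/2) + 2*(5/2 - 3*sqrt(5)/2)*conj(-1/2 + sqrt(5)/2) + 5*(2)*conj(0)]
      = (1/10)[(20) + (-10 - 4*sqrt(5)) + (-10 + 4*sqrt(5)) + (0)] = 0/10 = 0
Dimension check: dim(rho) = sum (mult * dim) = 3*1 + 1*1 + 3*2 + 0*2 = 10 = chi_rho(e) = 10.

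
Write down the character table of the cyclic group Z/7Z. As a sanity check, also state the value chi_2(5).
Character table of Z/7Z (irreps indexed chi_0,...,chi_6 with chi_k(m) = zeta_7^(k*m), zeta_7 = exp(2*pi*i/7)):
  irrep \ class  {0} (size 1)  {1} (size 1)    {2} (size 1)    {3} (size 1)    {4} (size 1)    {5} (size 1)    {6} (size 1)  
  chi_0          1             1               1               1               1               1               1             
  chi_1          1             exp(2*I*pi/7)   exp(4*I*pi/7)   exp(6*I*pi/7)   exp(-6*I*pi/7)  exp(-4*I*pi/7)  exp(-2*I*pi/7)
  chi_2          1             exp(4*I*pi/7)   exp(-6*I*pi/7)  exp(-2*I*pi/7)  exp(2*I*pi/7)   exp(6*I*pi/7)   exp(-4*I*pi/7)
  chi_3          1             exp(6*I*pi/7)   exp(-2*I*pi/7)  exp(4*I*pi/7)   exp(-4*I*pi/7)  exp(2*I*pi/7)   exp(-6*I*pi/7)
  chi_4          1             exp(-6*I*pi/7)  exp(2*I*pi/7)   exp(-4*I*pi/7)  exp(4*I*pi/7)   exp(-2*I*pi/7)  exp(6*I*pi/7) 
  chi_5          1             exp(-4*I*pi/7)  exp(6*I*pi/7)   exp(2*I*pi/7)   exp(-2*I*pi/7)  exp(-6*I*pi/7)  exp(4*I*pi/7) 
  chi_6          1             exp(-2*I*pi/7)  exp(-4*I*pi/7)  exp(-6*I*pi/7)  exp(6*I*pi/7)   exp(4*I*pi/7)   exp(2*I*pi/7) 

Spot check: chi_2(5) = zeta_7^(2*5) = zeta_7^10 = exp(6*I*pi/7).

Why: Z/7Z is abelian, so all 7 irreducible complex representations are 1-dimensional. They are given by chi_k(m) = zeta_7^(k*m) for k = 0,...,6. Row orthogonality: sum_m chi_k(m) conj(chi_l(m)) = 7 * [k = l].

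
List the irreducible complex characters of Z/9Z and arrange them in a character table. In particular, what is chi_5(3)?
Character table of Z/9Z (irreps indexed chi_0,...,chi_8 with chi_k(m) = zeta_9^(k*m), zeta_9 = exp(2*pi*i/9)):
  irrep \ class  {0} (size 1)  {1} (size 1)    {2} (size 1)    {3} (size 1)    {4} (size 1)    {5} (size 1)    {6} (size 1)    {7} (size 1)    {8} (size 1)  
  chi_0          1             1               1               1               1               1               1               1               1             
  chi_1          1             exp(2*I*pi/9)   exp(4*I*pi/9)   exp(2*I*pi/3)   exp(8*I*pi/9)   exp(-8*I*pi/9)  exp(-2*I*pi/3)  exp(-4*I*pi/9)  exp(-2*I*pi/9)
  chi_2          1             exp(4*I*pi/9)   exp(8*I*pi/9)   exp(-2*I*pi/3)  exp(-2*I*pi/9)  exp(2*I*pi/9)   exp(2*I*pi/3)   exp(-8*I*pi/9)  exp(-4*I*pi/9)
  chi_3          1             exp(2*I*pi/3)   exp(-2*I*pi/3)  1               exp(2*I*pi/3)   exp(-2*I*pi/3)  1               exp(2*I*pi/3)   exp(-2*I*pi/3)
  chi_4          1             exp(8*I*pi/9)   exp(-2*I*pi/9)  exp(2*I*pi/3)   exp(-4*I*pi/9)  exp(4*I*pi/9)   exp(-2*I*pi/3)  exp(2*I*pi/9)   exp(-8*I*pi/9)
  chi_5          1             exp(-8*I*pi/9)  exp(2*I*pi/9)   exp(-2*I*pi/3)  exp(4*I*pi/9)   exp(-4*I*pi/9)  exp(2*I*pi/3)   exp(-2*I*pi/9)  exp(8*I*pi/9) 
  chi_6          1             exp(-2*I*pi/3)  exp(2*I*pi/3)   1               exp(-2*I*pi/3)  exp(2*I*pi/3)   1               exp(-2*I*pi/3)  exp(2*I*pi/3) 
  chi_7          1             exp(-4*I*pi/9)  exp(-8*I*pi/9)  exp(2*I*pi/3)   exp(2*I*pi/9)   exp(-2*I*pi/9)  exp(-2*I*pi/3)  exp(8*I*pi/9)   exp(4*I*pi/9) 
  chi_8          1             exp(-2*I*pi/9)  exp(-4*I*pi/9)  exp(-2*I*pi/3)  exp(-8*I*pi/9)  exp(8*I*pi/9)   exp(2*I*pi/3)   exp(4*I*pi/9)   exp(2*I*pi/9) 

Spot check: chi_5(3) = zeta_9^(5*3) = zeta_9^15 = exp(-2*I*pi/3).

Details: Z/9Z is abelian, so all 9 irreducible complex representations are 1-dimensional. They are given by chi_k(m) = zeta_9^(k*m) for k = 0,...,8. Row orthogonality: sum_m chi_k(m) conj(chi_l(m)) = 9 * [k = l].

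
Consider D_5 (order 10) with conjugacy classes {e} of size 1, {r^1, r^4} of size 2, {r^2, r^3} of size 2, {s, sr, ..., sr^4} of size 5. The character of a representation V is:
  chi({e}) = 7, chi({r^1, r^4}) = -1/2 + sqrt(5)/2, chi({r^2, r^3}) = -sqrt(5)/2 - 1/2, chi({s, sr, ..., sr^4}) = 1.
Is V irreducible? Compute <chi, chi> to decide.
Not irreducible (reducible): <chi, chi> = 6 > 1.

Justification: <chi, chi> = (1/|G|) sum_C |C| * |chi(C)|^2 = (1/10)[1*|7|^2 + 2*|-1/2 + sqrt(5)/2|^2 + 2*|-sqrt(5)/2 - 1/2|^2 + 5*|1|^2]
  = (1/10)[(49) + (3 - sqrt(5)) + (sqrt(5) + 3) + (5)] = 60/10 = 6.
A character is irreducible iff <chi, chi> = 1, so this representation is reducible.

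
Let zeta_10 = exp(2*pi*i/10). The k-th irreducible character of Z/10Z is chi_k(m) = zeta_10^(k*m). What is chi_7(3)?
chi_7(3) = zeta_10^21 = exp(I*pi/5)

Working: chi_7(3) = zeta_10^(7*3) = zeta_10^21. Since zeta_10^10 = 1, this equals zeta_10^1 = exp(2*pi*i*1/10) = exp(I*pi/5).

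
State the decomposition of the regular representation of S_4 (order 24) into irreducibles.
Each irreducible V_i of dimension d_i appears with multiplicity d_i, i.e. rho_reg = (direct sum over all irreducibles V_i) d_i V_i. The irreducible dimensions for S_4 are 1, 1, 2, 3, 3: 2 irreducibles of dimension 1, each with multiplicity 1; 1 irreducible of dimension 2, with multiplicity 2; 2 irreducibles of dimension 3, each with multiplicity 3. Total dimension 2*1*1 + 1*2*2 + 2*3*3 = 24 = |G|.

Why: General theorem: in the regular representation of a finite group G, each irreducible appears with multiplicity equal to its dimension. Check: dim(rho_reg) = sum d_i^2 = 1 + 1 + 4 + 9 + 9 = 24 = |G|.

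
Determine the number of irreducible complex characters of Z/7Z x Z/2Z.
14

The number of irreducible complex representations of a finite group equals its number of conjugacy classes. Z/7Z x Z/2Z is abelian of order 14, so every element is its own conjugacy class: 14 classes, so Z/7Z x Z/2Z (order 14) has exactly 14 irreducible complex representations.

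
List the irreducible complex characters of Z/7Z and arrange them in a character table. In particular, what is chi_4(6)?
Character table of Z/7Z (irreps indexed chi_0,...,chi_6 with chi_k(m) = zeta_7^(k*m), zeta_7 = exp(2*pi*i/7)):
  irrep \ class  {0} (size 1)  {1} (size 1)    {2} (size 1)    {3} (size 1)    {4} (size 1)    {5} (size 1)    {6} (size 1)  
  chi_0          1             1               1               1               1               1               1             
  chi_1          1             exp(2*I*pi/7)   exp(4*I*pi/7)   exp(6*I*pi/7)   exp(-6*I*pi/7)  exp(-4*I*pi/7)  exp(-2*I*pi/7)
  chi_2          1             exp(4*I*pi/7)   exp(-6*I*pi/7)  exp(-2*I*pi/7)  exp(2*I*pi/7)   exp(6*I*pi/7)   exp(-4*I*pi/7)
  chi_3          1             exp(6*I*pi/7)   exp(-2*I*pi/7)  exp(4*I*pi/7)   exp(-4*I*pi/7)  exp(2*I*pi/7)   exp(-6*I*pi/7)
  chi_4          1             exp(-6*I*pi/7)  exp(2*I*pi/7)   exp(-4*I*pi/7)  exp(4*I*pi/7)   exp(-2*I*pi/7)  exp(6*I*pi/7) 
  chi_5          1             exp(-4*I*pi/7)  exp(6*I*pi/7)   exp(2*I*pi/7)   exp(-2*I*pi/7)  exp(-6*I*pi/7)  exp(4*I*pi/7) 
  chi_6          1             exp(-2*I*pi/7)  exp(-4*I*pi/7)  exp(-6*I*pi/7)  exp(6*I*pi/7)   exp(4*I*pi/7)   exp(2*I*pi/7) 

Spot check: chi_4(6) = zeta_7^(4*6) = zeta_7^24 = exp(6*I*pi/7).

Why: Z/7Z is abelian, so all 7 irreducible complex representations are 1-dimensional. They are given by chi_k(m) = zeta_7^(k*m) for k = 0,...,6. Row orthogonality: sum_m chi_k(m) conj(chi_l(m)) = 7 * [k = l].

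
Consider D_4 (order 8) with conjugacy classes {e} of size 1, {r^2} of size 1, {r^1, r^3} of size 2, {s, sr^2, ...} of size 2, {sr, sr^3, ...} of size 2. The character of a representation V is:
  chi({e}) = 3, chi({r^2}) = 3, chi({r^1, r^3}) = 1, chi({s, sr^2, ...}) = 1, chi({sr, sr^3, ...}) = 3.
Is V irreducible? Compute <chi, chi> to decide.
Not irreducible (reducible): <chi, chi> = 5 > 1.

Proof sketch: <chi, chi> = (1/|G|) sum_C |C| * |chi(C)|^2 = (1/8)[1*|3|^2 + 1*|3|^2 + 2*|1|^2 + 2*|1|^2 + 2*|3|^2]
  = (1/8)[(9) + (9) + (2) + (2) + (18)] = 40/8 = 5.
A character is irreducible iff <chi, chi> = 1, so this representation is reducible.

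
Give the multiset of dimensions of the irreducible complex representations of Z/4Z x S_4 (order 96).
Dimensions: 1, 1, 1, 1, 1, 1, 1, 1, 2, 2, 2, 2, 3, 3, 3, 3, 3, 3, 3, 3

Derivation: There are 20 irreducibles (= number of conjugacy classes). Their dimensions d_i satisfy sum d_i^2 = |G| = 96: 1 + 1 + 1 + 1 + 1 + 1 + 1 + 1 + 4 + 4 + 4 + 4 + 9 + 9 + 9 + 9 + 9 + 9 + 9 + 9 = 96. (For the product with Z/4Z: each of the 4 1-dim characters of Z/4Z tensors with each irrep of S_4, giving 4 copies of each S_4-dimension.)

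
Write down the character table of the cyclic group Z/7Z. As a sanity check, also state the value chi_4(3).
Character table of Z/7Z (irreps indexed chi_0,...,chi_6 with chi_k(m) = zeta_7^(k*m), zeta_7 = exp(2*pi*i/7)):
  irrep \ class  {0} (size 1)  {1} (size 1)    {2} (size 1)    {3} (size 1)    {4} (size 1)    {5} (size 1)    {6} (size 1)  
  chi_0          1             1               1               1               1               1               1             
  chi_1          1             exp(2*I*pi/7)   exp(4*I*pi/7)   exp(6*I*pi/7)   exp(-6*I*pi/7)  exp(-4*I*pi/7)  exp(-2*I*pi/7)
  chi_2          1             exp(4*I*pi/7)   exp(-6*I*pi/7)  exp(-2*I*pi/7)  exp(2*I*pi/7)   exp(6*I*pi/7)   exp(-4*I*pi/7)
  chi_3          1             exp(6*I*pi/7)   exp(-2*I*pi/7)  exp(4*I*pi/7)   exp(-4*I*pi/7)  exp(2*I*pi/7)   exp(-6*I*pi/7)
  chi_4          1             exp(-6*I*pi/7)  exp(2*I*pi/7)   exp(-4*I*pi/7)  exp(4*I*pi/7)   exp(-2*I*pi/7)  exp(6*I*pi/7) 
  chi_5          1             exp(-4*I*pi/7)  exp(6*I*pi/7)   exp(2*I*pi/7)   exp(-2*I*pi/7)  exp(-6*I*pi/7)  exp(4*I*pi/7) 
  chi_6          1             exp(-2*I*pi/7)  exp(-4*I*pi/7)  exp(-6*I*pi/7)  exp(6*I*pi/7)   exp(4*I*pi/7)   exp(2*I*pi/7) 

Spot check: chi_4(3) = zeta_7^(4*3) = zeta_7^12 = exp(-4*I*pi/7).

Argument: Z/7Z is abelian, so all 7 irreducible complex representations are 1-dimensional. They are given by chi_k(m) = zeta_7^(k*m) for k = 0,...,6. Row orthogonality: sum_m chi_k(m) conj(chi_l(m)) = 7 * [k = l].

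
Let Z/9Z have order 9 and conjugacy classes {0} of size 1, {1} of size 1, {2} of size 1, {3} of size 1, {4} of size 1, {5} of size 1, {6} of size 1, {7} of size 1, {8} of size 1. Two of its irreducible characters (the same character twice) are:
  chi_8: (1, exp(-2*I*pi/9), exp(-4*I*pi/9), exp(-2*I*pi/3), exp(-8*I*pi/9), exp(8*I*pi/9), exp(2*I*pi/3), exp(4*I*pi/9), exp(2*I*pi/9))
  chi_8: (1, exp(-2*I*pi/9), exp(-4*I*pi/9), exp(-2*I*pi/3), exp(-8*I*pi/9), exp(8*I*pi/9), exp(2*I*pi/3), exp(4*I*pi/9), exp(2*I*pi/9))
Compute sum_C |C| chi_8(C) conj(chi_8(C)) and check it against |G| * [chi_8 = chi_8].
Sum = 9 = |G| = 9; so <chi_8, chi_8> = 1 (norm-1 confirms irreducibility).

Derivation: Compute term by term over conjugacy classes (|C| * chi_8(C) * conj(chi_8(C))):
  1*(1)*conj(1) + 1*(exp(-2*I*pi/9))*conj(exp(-2*I*pi/9)) + 1*(exp(-4*I*pi/9))*conj(exp(-4*I*pi/9)) + 1*(exp(-2*I*pi/3))*conj(exp(-2*I*pi/3)) + 1*(exp(-8*I*pi/9))*conj(exp(-8*I*pi/9)) + 1*(exp(8*I*pi/9))*conj(exp(8*I*pi/9)) + 1*(exp(2*I*pi/3))*conj(exp(2*I*pi/3)) + 1*(exp(4*I*pi/9))*conj(exp(4*I*pi/9)) + 1*(exp(2*I*pi/9))*conj(exp(2*I*pi/9))
  = (1) + (1) + (1) + (1) + (1) + (1) + (1) + (1) + (1)
  = 9.
(Exp terms are combined using exp(i*s)*conj(exp(i*t)) = exp(i*(s-t)), and sums of them are collapsed using the identity that for every m > 1 the m distinct m-th roots of unity sum to 0, e.g. 1 + exp(2*I*pi/3) + exp(-2*I*pi/3) = 0.)
Dividing by |G| = 9 gives 9/9 = 1, matching the row-orthogonality relation <chi_8, chi_8> = [chi_8 = chi_8].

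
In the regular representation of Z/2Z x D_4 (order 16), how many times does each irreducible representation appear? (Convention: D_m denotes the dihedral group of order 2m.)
Each irreducible V_i of dimension d_i appears with multiplicity d_i, i.e. rho_reg = (direct sum over all irreducibles V_i) d_i V_i. The irreducible dimensions for Z/2Z x D_4 are 1, 1, 1, 1, 1, 1, 1, 1, 2, 2: 8 irreducibles of dimension 1, each with multiplicity 1; 2 irreducibles of dimension 2, each with multiplicity 2. Total dimension 8*1*1 + 2*2*2 = 16 = |G|.

Working: General theorem: in the regular representation of a finite group G, each irreducible appears with multiplicity equal to its dimension. Check: dim(rho_reg) = sum d_i^2 = 1 + 1 + 1 + 1 + 1 + 1 + 1 + 1 + 4 + 4 = 16 = |G|.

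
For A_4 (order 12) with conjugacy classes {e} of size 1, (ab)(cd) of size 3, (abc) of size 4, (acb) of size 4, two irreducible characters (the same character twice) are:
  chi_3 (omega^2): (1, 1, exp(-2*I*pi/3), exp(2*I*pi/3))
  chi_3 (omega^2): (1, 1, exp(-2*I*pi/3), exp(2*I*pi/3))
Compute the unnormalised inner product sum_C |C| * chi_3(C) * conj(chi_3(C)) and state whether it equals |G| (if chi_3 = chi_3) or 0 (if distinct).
Sum = 12 = |G| = 12; so <chi_3, chi_3> = 1 (norm-1 confirms irreducibility).

Working: Compute term by term over conjugacy classes (|C| * chi_3(C) * conj(chi_3(C))):
  1*(1)*conj(1) + 3*(1)*conj(1) + 4*(exp(-2*I*pi/3))*conj(exp(-2*I*pi/3)) + 4*(exp(2*I*pi/3))*conj(exp(2*I*pi/3))
  = (1) + (3) + (4) + (4)
  = 12.
(Exp terms are combined using exp(i*s)*conj(exp(i*t)) = exp(i*(s-t)), and sums of them are collapsed using the identity that for every m > 1 the m distinct m-th roots of unity sum to 0, e.g. 1 + exp(2*I*pi/3) + exp(-2*I*pi/3) = 0.)
Dividing by |G| = 12 gives 12/12 = 1, matching the row-orthogonality relation <chi_3, chi_3> = [chi_3 = chi_3].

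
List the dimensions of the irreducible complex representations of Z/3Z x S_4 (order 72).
Dimensions: 1, 1, 1, 1, 1, 1, 2, 2, 2, 3, 3, 3, 3, 3, 3

There are 15 irreducibles (= number of conjugacy classes). Their dimensions d_i satisfy sum d_i^2 = |G| = 72: 1 + 1 + 1 + 1 + 1 + 1 + 4 + 4 + 4 + 9 + 9 + 9 + 9 + 9 + 9 = 72. (For the product with Z/3Z: each of the 3 1-dim characters of Z/3Z tensors with each irrep of S_4, giving 3 copies of each S_4-dimension.)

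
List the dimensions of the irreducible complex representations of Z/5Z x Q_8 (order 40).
Dimensions: 1, 1, 1, 1, 1, 1, 1, 1, 1, 1, 1, 1, 1, 1, 1, 1, 1, 1, 1, 1, 2, 2, 2, 2, 2

Solution. There are 25 irreducibles (= number of conjugacy classes). Their dimensions d_i satisfy sum d_i^2 = |G| = 40: 1 + 1 + 1 + 1 + 1 + 1 + 1 + 1 + 1 + 1 + 1 + 1 + 1 + 1 + 1 + 1 + 1 + 1 + 1 + 1 + 4 + 4 + 4 + 4 + 4 = 40. (For the product with Z/5Z: each of the 5 1-dim characters of Z/5Z tensors with each irrep of Q_8, giving 5 copies of each Q_8-dimension.)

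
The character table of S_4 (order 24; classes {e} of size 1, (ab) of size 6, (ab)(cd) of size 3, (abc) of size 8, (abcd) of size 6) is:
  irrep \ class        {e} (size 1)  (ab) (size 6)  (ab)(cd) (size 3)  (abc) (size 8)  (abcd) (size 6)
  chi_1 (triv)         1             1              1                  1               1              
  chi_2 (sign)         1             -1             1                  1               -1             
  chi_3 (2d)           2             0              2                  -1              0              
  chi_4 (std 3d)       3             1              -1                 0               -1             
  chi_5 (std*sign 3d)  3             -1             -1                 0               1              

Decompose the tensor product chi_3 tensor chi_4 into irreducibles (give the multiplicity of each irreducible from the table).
chi_3 tensor chi_4 = chi_4 + chi_5 (all other irreducibles have multiplicity 0).

Proof sketch: The character of a tensor product is the pointwise product (chi_3 * chi_4)(C) = chi_3(C) * chi_4(C):
  {e}: (2)*(3), (ab): (0)*(1), (ab)(cd): (2)*(-1), (abc): (-1)*(0), (abcd): (0)*(-1)
so (chi_3 * chi_4) takes values
  {e} -> 6, (ab) -> 0, (ab)(cd) -> -2, (abc) -> 0, (abcd) -> 0.
Now take the inner product of this character with each irreducible chi from the table, <chi_3*chi_4, chi> = (1/24) sum_C |C| (chi_3*chi_4)(C) conj(chi(C)):
  <chi_3*chi_4, chi_1> = (1/24)[1*(6)*conj(1) + 6*(0)*conj(1) + 3*(-2)*conj(1) + 8*(0)*conj(1) + 6*(0)*conj(1)]
      = (1/24)[(6) + (0) + (-6) + (0) + (0)] = 0/24 = 0
  <chi_3*chi_4, chi_2> = (1/24)[1*(6)*conj(1) + 6*(0)*conj(-1) + 3*(-2)*conj(1) + 8*(0)*conj(1) + 6*(0)*conj(-1)]
      = (1/24)[(6) + (0) + (-6) + (0) + (0)] = 0/24 = 0
  <chi_3*chi_4, chi_3> = (1/24)[1*(6)*conj(2) + 6*(0)*conj(0) + 3*(-2)*conj(2) + 8*(0)*conj(-1) + 6*(0)*conj(0)]
      = (1/24)[(12) + (0) + (-12) + (0) + (0)] = 0/24 = 0
  <chi_3*chi_4, chi_4> = (1/24)[1*(6)*conj(3) + 6*(0)*conj(1) + 3*(-2)*conj(-1) + 8*(0)*conj(0) + 6*(0)*conj(-1)]
      = (1/24)[(18) + (0) + (6) + (0) + (0)] = 24/24 = 1
  <chi_3*chi_4, chi_5> = (1/24)[1*(6)*conj(3) + 6*(0)*conj(-1) + 3*(-2)*conj(-1) + 8*(0)*conj(0) + 6*(0)*conj(1)]
      = (1/24)[(18) + (0) + (6) + (0) + (0)] = 24/24 = 1
Hence the multiplicities are chi_4: 1, chi_5: 1. Dimension check: dim(chi_3)*dim(chi_4) = 2*3 = 6 and sum (mult * dim) = 1*3 + 1*3 = 6.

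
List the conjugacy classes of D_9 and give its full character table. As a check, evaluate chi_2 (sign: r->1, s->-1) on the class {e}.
Conjugacy classes: {e} of size 1, {r^1, r^8} of size 2, {r^2, r^7} of size 2, {r^3, r^6} of size 2, {r^4, r^5} of size 2, {s, sr, ..., sr^8} of size 9.
Character table:
  irrep \ class              {e} (size 1)  {r^1, r^8} (size 2)  {r^2, r^7} (size 2)  {r^3, r^6} (size 2)  {r^4, r^5} (size 2)  {s, sr, ..., sr^8} (size 9)
  chi_1 (triv)               1             1                    1                    1                    1                    1                          
  chi_2 (sign: r->1, s->-1)  1             1                    1                    1                    1                    -1                         
  chi_3 (2d, j=1)            2             2*cos(2*pi/9)        2*cos(4*pi/9)        -1                   -2*cos(pi/9)         0                          
  chi_4 (2d, j=2)            2             2*cos(4*pi/9)        -2*cos(pi/9)         -1                   2*cos(2*pi/9)        0                          
  chi_5 (2d, j=3)            2             -1                   -1                   2                    -1                   0                          
  chi_6 (2d, j=4)            2             -2*cos(pi/9)         2*cos(2*pi/9)        -1                   2*cos(4*pi/9)        0                          

Spot check: chi_2 (sign: r->1, s->-1) on {e} = 1.

Reasoning: D_9 has order 2*9 = 18 with 6 conjugacy classes, hence 6 irreducibles. Sum of squared dims 1 + 1 + 4 + 4 + 4 + 4 = 18 = |G|. Linear characters come from the abelianisation; the 2-dimensional irreps have character r^k -> 2*cos(2*pi*j*k/9), reflections -> 0.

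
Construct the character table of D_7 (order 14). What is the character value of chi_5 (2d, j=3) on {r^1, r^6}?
Conjugacy classes: {e} of size 1, {r^1, r^6} of size 2, {r^2, r^5} of size 2, {r^3, r^4} of size 2, {s, sr, ..., sr^6} of size 7.
Character table:
  irrep \ class              {e} (size 1)  {r^1, r^6} (size 2)  {r^2, r^5} (size 2)  {r^3, r^4} (size 2)  {s, sr, ..., sr^6} (size 7)
  chi_1 (triv)               1             1                    1                    1                    1                          
  chi_2 (sign: r->1, s->-1)  1             1                    1                    1                    -1                         
  chi_3 (2d, j=1)            2             2*cos(2*pi/7)        -2*cos(3*pi/7)       -2*cos(pi/7)         0                          
  chi_4 (2d, j=2)            2             -2*cos(3*pi/7)       -2*cos(pi/7)         2*cos(2*pi/7)        0                          
  chi_5 (2d, j=3)            2             -2*cos(pi/7)         2*cos(2*pi/7)        -2*cos(3*pi/7)       0                          

Spot check: chi_5 (2d, j=3) on {r^1, r^6} = -2*cos(pi/7).

Justification: D_7 has order 2*7 = 14 with 5 conjugacy classes, hence 5 irreducibles. Sum of squared dims 1 + 1 + 4 + 4 + 4 = 14 = |G|. Linear characters come from the abelianisation; the 2-dimensional irreps have character r^k -> 2*cos(2*pi*j*k/7), reflections -> 0.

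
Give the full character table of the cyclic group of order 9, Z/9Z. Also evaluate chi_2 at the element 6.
Character table of Z/9Z (irreps indexed chi_0,...,chi_8 with chi_k(m) = zeta_9^(k*m), zeta_9 = exp(2*pi*i/9)):
  irrep \ class  {0} (size 1)  {1} (size 1)    {2} (size 1)    {3} (size 1)    {4} (size 1)    {5} (size 1)    {6} (size 1)    {7} (size 1)    {8} (size 1)  
  chi_0          1             1               1               1               1               1               1               1               1             
  chi_1          1             exp(2*I*pi/9)   exp(4*I*pi/9)   exp(2*I*pi/3)   exp(8*I*pi/9)   exp(-8*I*pi/9)  exp(-2*I*pi/3)  exp(-4*I*pi/9)  exp(-2*I*pi/9)
  chi_2          1             exp(4*I*pi/9)   exp(8*I*pi/9)   exp(-2*I*pi/3)  exp(-2*I*pi/9)  exp(2*I*pi/9)   exp(2*I*pi/3)   exp(-8*I*pi/9)  exp(-4*I*pi/9)
  chi_3          1             exp(2*I*pi/3)   exp(-2*I*pi/3)  1               exp(2*I*pi/3)   exp(-2*I*pi/3)  1               exp(2*I*pi/3)   exp(-2*I*pi/3)
  chi_4          1             exp(8*I*pi/9)   exp(-2*I*pi/9)  exp(2*I*pi/3)   exp(-4*I*pi/9)  exp(4*I*pi/9)   exp(-2*I*pi/3)  exp(2*I*pi/9)   exp(-8*I*pi/9)
  chi_5          1             exp(-8*I*pi/9)  exp(2*I*pi/9)   exp(-2*I*pi/3)  exp(4*I*pi/9)   exp(-4*I*pi/9)  exp(2*I*pi/3)   exp(-2*I*pi/9)  exp(8*I*pi/9) 
  chi_6          1             exp(-2*I*pi/3)  exp(2*I*pi/3)   1               exp(-2*I*pi/3)  exp(2*I*pi/3)   1               exp(-2*I*pi/3)  exp(2*I*pi/3) 
  chi_7          1             exp(-4*I*pi/9)  exp(-8*I*pi/9)  exp(2*I*pi/3)   exp(2*I*pi/9)   exp(-2*I*pi/9)  exp(-2*I*pi/3)  exp(8*I*pi/9)   exp(4*I*pi/9) 
  chi_8          1             exp(-2*I*pi/9)  exp(-4*I*pi/9)  exp(-2*I*pi/3)  exp(-8*I*pi/9)  exp(8*I*pi/9)   exp(2*I*pi/3)   exp(4*I*pi/9)   exp(2*I*pi/9) 

Spot check: chi_2(6) = zeta_9^(2*6) = zeta_9^12 = exp(2*I*pi/3).

Working: Z/9Z is abelian, so all 9 irreducible complex representations are 1-dimensional. They are given by chi_k(m) = zeta_9^(k*m) for k = 0,...,8. Row orthogonality: sum_m chi_k(m) conj(chi_l(m)) = 9 * [k = l].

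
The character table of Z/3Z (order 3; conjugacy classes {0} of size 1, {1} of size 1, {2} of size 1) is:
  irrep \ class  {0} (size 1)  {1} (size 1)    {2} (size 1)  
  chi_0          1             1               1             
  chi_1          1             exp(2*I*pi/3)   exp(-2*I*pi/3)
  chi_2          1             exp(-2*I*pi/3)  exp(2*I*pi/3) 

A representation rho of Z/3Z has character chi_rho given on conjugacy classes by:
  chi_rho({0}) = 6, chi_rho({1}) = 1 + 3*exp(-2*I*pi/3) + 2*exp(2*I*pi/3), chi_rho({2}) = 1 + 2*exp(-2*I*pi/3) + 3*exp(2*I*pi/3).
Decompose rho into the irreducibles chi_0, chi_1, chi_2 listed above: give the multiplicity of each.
Multiplicities: chi_0: 1, chi_1: 2, chi_2: 3.

Solution. Use <chi_rho, chi> = (1/|G|) sum_C |C| * chi_rho(C) * conj(chi(C)) with |G| = 3 for each irreducible chi in the table:
  <chi_rho, chi_0> = (1/3)[1*(6)*conj(1) + 1*(1 + 3*exp(-2*I*pi/3) + 2*exp(2*I*pi/3))*conj(1) + 1*(1 + 2*exp(-2*I*pi/3) + 3*exp(2*I*pi/3))*conj(1)]
      = (1/3)[(6) + (1 + 3*exp(-2*I*pi/3) + 2*exp(2*I*pi/3)) + (1 + 2*exp(-2*I*pi/3) + 3*exp(2*I*pi/3))] = 3/3 = 1
  <chi_rho, chi_1> = (1/3)[1*(6)*conj(1) + 1*(1 + 3*exp(-2*I*pi/3) + 2*exp(2*I*pi/3))*conj(exp(2*I*pi/3)) + 1*(1 + 2*exp(-2*I*pi/3) + 3*exp(2*I*pi/3))*conj(exp(-2*I*pi/3))]
      = (1/3)[(6) + (2 + exp(-2*I*pi/3) + 3*exp(2*I*pi/3)) + (2 + 3*exp(-2*I*pi/3) + exp(2*I*pi/3))] = 6/3 = 2
  <chi_rho, chi_2> = (1/3)[1*(6)*conj(1) + 1*(1 + 3*exp(-2*I*pi/3) + 2*exp(2*I*pi/3))*conj(exp(-2*I*pi/3)) + 1*(1 + 2*exp(-2*I*pi/3) + 3*exp(2*I*pi/3))*conj(exp(2*I*pi/3))]
      = (1/3)[(6) + (3 + 2*exp(-2*I*pi/3) + exp(2*I*pi/3)) + (3 + exp(-2*I*pi/3) + 2*exp(2*I*pi/3))] = 9/3 = 3
(Exp terms are combined using exp(i*s)*conj(exp(i*t)) = exp(i*(s-t)), and sums of them are collapsed using the identity that for every m > 1 the m distinct m-th roots of unity sum to 0, e.g. 1 + exp(2*I*pi/3) + exp(-2*I*pi/3) = 0.)
Dimension check: dim(rho) = sum (mult * dim) = 1*1 + 2*1 + 3*1 = 6 = chi_rho(e) = 6.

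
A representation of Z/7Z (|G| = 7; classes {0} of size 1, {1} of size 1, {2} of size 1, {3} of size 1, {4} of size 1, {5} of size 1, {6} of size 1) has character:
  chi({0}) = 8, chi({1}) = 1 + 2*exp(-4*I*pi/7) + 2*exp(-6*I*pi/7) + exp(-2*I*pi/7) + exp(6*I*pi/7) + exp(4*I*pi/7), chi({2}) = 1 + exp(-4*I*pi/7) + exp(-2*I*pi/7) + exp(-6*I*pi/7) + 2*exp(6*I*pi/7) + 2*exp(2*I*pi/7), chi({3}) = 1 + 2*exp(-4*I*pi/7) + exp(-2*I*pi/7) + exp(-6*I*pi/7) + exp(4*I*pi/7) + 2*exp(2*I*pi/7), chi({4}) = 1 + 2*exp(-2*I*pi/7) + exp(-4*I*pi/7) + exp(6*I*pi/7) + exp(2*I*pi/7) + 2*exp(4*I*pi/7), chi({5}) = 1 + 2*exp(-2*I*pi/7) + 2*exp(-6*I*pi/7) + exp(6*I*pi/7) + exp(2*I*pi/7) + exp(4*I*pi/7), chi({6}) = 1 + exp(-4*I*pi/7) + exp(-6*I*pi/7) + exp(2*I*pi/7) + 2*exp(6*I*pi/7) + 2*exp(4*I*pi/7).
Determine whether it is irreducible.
Not irreducible (reducible): <chi, chi> = 12 > 1.

Justification: <chi, chi> = (1/|G|) sum_C |C| * |chi(C)|^2 = (1/7)[1*|8|^2 + 1*|1 + 2*exp(-4*I*pi/7) + 2*exp(-6*I*pi/7) + exp(-2*I*pi/7) + exp(6*I*pi/7) + exp(4*I*pi/7)|^2 + 1*|1 + exp(-4*I*pi/7) + exp(-2*I*pi/7) + exp(-6*I*pi/7) + 2*exp(6*I*pi/7) + 2*exp(2*I*pi/7)|^2 + 1*|1 + 2*exp(-4*I*pi/7) + exp(-2*I*pi/7) + exp(-6*I*pi/7) + exp(4*I*pi/7) + 2*exp(2*I*pi/7)|^2 + 1*|1 + 2*exp(-2*I*pi/7) + exp(-4*I*pi/7) + exp(6*I*pi/7) + exp(2*I*pi/7) + 2*exp(4*I*pi/7)|^2 + 1*|1 + 2*exp(-2*I*pi/7) + 2*exp(-6*I*pi/7) + exp(6*I*pi/7) + exp(2*I*pi/7) + exp(4*I*pi/7)|^2 + 1*|1 + exp(-4*I*pi/7) + exp(-6*I*pi/7) + exp(2*I*pi/7) + 2*exp(6*I*pi/7) + 2*exp(4*I*pi/7)|^2]
  = (1/7)[(64) + (12 + 9*exp(-4*I*pi/7) + 10*exp(-2*I*pi/7) + 7*exp(-6*I*pi/7) + 7*exp(6*I*pi/7) + 10*exp(2*I*pi/7) + 9*exp(4*I*pi/7)) + (12 + 10*exp(-4*I*pi/7) + 7*exp(-2*I*pi/7) + 9*exp(-6*I*pi/7) + 9*exp(6*I*pi/7) + 7*exp(2*I*pi/7) + 10*exp(4*I*pi/7)) + (12 + 9*exp(-2*I*pi/7) + 7*exp(-4*I*pi/7) + 10*exp(-6*I*pi/7) + 10*exp(6*I*pi/7) + 7*exp(4*I*pi/7) + 9*exp(2*I*pi/7)) + (12 + 9*exp(-2*I*pi/7) + 7*exp(-4*I*pi/7) + 10*exp(-6*I*pi/7) + 10*exp(6*I*pi/7) + 7*exp(4*I*pi/7) + 9*exp(2*I*pi/7)) + (12 + 10*exp(-4*I*pi/7) + 7*exp(-2*I*pi/7) + 9*exp(-6*I*pi/7) + 9*exp(6*I*pi/7) + 7*exp(2*I*pi/7) + 10*exp(4*I*pi/7)) + (12 + 9*exp(-4*I*pi/7) + 10*exp(-2*I*pi/7) + 7*exp(-6*I*pi/7) + 7*exp(6*I*pi/7) + 10*exp(2*I*pi/7) + 9*exp(4*I*pi/7))] = 84/7 = 12.
(Exp terms are combined using exp(i*s)*conj(exp(i*t)) = exp(i*(s-t)), and sums of them are collapsed using the identity that for every m > 1 the m distinct m-th roots of unity sum to 0, e.g. 1 + exp(2*I*pi/3) + exp(-2*I*pi/3) = 0.)
A character is irreducible iff <chi, chi> = 1, so this representation is reducible.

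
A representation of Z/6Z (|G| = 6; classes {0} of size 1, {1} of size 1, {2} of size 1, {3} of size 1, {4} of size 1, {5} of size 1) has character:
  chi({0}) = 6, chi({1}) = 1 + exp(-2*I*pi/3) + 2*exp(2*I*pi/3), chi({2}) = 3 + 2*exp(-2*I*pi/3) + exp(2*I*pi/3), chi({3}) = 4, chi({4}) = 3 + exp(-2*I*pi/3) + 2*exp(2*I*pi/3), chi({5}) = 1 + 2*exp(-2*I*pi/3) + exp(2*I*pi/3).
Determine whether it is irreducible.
Not irreducible (reducible): <chi, chi> = 10 > 1.

<chi, chi> = (1/|G|) sum_C |C| * |chi(C)|^2 = (1/6)[1*|6|^2 + 1*|1 + exp(-2*I*pi/3) + 2*exp(2*I*pi/3)|^2 + 1*|3 + 2*exp(-2*I*pi/3) + exp(2*I*pi/3)|^2 + 1*|4|^2 + 1*|3 + exp(-2*I*pi/3) + 2*exp(2*I*pi/3)|^2 + 1*|1 + 2*exp(-2*I*pi/3) + exp(2*I*pi/3)|^2]
  = (1/6)[(36) + (1) + (3) + (16) + (3) + (1)] = 60/6 = 10.
(Exp terms are combined using exp(i*s)*conj(exp(i*t)) = exp(i*(s-t)), and sums of them are collapsed using the identity that for every m > 1 the m distinct m-th roots of unity sum to 0, e.g. 1 + exp(2*I*pi/3) + exp(-2*I*pi/3) = 0.)
A character is irreducible iff <chi, chi> = 1, so this representation is reducible.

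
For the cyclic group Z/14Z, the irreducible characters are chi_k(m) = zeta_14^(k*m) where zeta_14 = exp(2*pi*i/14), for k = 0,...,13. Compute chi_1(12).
chi_1(12) = zeta_14^12 = exp(-2*I*pi/7)

Proof sketch: chi_1(12) = zeta_14^(1*12) = zeta_14^12. Since zeta_14^14 = 1, this equals zeta_14^12 = exp(2*pi*i*12/14) = exp(-2*I*pi/7).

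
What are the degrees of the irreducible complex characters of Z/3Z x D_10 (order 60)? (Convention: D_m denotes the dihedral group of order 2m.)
Dimensions: 1, 1, 1, 1, 1, 1, 1, 1, 1, 1, 1, 1, 2, 2, 2, 2, 2, 2, 2, 2, 2, 2, 2, 2

Justification: There are 24 irreducibles (= number of conjugacy classes). Their dimensions d_i satisfy sum d_i^2 = |G| = 60: 1 + 1 + 1 + 1 + 1 + 1 + 1 + 1 + 1 + 1 + 1 + 1 + 4 + 4 + 4 + 4 + 4 + 4 + 4 + 4 + 4 + 4 + 4 + 4 = 60. (For the product with Z/3Z: each of the 3 1-dim characters of Z/3Z tensors with each irrep of D_10, giving 3 copies of each D_10-dimension.)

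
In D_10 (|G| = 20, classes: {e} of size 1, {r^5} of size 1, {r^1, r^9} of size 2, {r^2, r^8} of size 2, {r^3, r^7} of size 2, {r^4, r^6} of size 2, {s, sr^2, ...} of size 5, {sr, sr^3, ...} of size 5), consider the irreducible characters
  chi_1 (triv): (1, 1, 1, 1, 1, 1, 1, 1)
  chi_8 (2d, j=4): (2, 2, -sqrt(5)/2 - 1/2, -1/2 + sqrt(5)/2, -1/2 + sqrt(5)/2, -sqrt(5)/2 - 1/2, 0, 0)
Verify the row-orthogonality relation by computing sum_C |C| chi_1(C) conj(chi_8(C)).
Sum = 0; so <chi_1, chi_8> = 0 (distinct irreducibles are orthogonal).

Working: Compute term by term over conjugacy classes (|C| * chi_1(C) * conj(chi_8(C))):
  1*(1)*conj(2) + 1*(1)*conj(2) + 2*(1)*conj(-sqrt(5)/2 - 1/2) + 2*(1)*conj(-1/2 + sqrt(5)/2) + 2*(1)*conj(-1/2 + sqrt(5)/2) + 2*(1)*conj(-sqrt(5)/2 - 1/2) + 5*(1)*conj(0) + 5*(1)*conj(0)
  = (2) + (2) + (-sqrt(5) - 1) + (-1 + sqrt(5)) + (-1 + sqrt(5)) + (-sqrt(5) - 1) + (0) + (0)
  = 0.
Dividing by |G| = 20 gives 0/20 = 0, matching the row-orthogonality relation <chi_1, chi_8> = [chi_1 = chi_8].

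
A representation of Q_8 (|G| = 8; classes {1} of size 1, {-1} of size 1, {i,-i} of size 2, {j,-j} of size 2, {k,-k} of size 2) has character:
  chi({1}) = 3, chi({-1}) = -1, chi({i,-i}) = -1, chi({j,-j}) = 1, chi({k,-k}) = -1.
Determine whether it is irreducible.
Not irreducible (reducible): <chi, chi> = 2 > 1.

Details: <chi, chi> = (1/|G|) sum_C |C| * |chi(C)|^2 = (1/8)[1*|3|^2 + 1*|-1|^2 + 2*|-1|^2 + 2*|1|^2 + 2*|-1|^2]
  = (1/8)[(9) + (1) + (2) + (2) + (2)] = 16/8 = 2.
A character is irreducible iff <chi, chi> = 1, so this representation is reducible.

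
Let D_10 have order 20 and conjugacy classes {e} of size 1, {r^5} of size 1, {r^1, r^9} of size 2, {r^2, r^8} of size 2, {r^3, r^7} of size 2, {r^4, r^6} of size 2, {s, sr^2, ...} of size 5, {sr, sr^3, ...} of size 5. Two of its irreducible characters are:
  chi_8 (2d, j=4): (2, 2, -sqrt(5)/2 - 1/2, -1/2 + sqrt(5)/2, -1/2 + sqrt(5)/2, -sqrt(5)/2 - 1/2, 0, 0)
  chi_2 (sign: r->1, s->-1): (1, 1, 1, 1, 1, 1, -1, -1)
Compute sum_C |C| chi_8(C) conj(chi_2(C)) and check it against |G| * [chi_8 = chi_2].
Sum = 0; so <chi_8, chi_2> = 0 (distinct irreducibles are orthogonal).

Details: Compute term by term over conjugacy classes (|C| * chi_8(C) * conj(chi_2(C))):
  1*(2)*conj(1) + 1*(2)*conj(1) + 2*(-sqrt(5)/2 - 1/2)*conj(1) + 2*(-1/2 + sqrt(5)/2)*conj(1) + 2*(-1/2 + sqrt(5)/2)*conj(1) + 2*(-sqrt(5)/2 - 1/2)*conj(1) + 5*(0)*conj(-1) + 5*(0)*conj(-1)
  = (2) + (2) + (-sqrt(5) - 1) + (-1 + sqrt(5)) + (-1 + sqrt(5)) + (-sqrt(5) - 1) + (0) + (0)
  = 0.
Dividing by |G| = 20 gives 0/20 = 0, matching the row-orthogonality relation <chi_8, chi_2> = [chi_8 = chi_2].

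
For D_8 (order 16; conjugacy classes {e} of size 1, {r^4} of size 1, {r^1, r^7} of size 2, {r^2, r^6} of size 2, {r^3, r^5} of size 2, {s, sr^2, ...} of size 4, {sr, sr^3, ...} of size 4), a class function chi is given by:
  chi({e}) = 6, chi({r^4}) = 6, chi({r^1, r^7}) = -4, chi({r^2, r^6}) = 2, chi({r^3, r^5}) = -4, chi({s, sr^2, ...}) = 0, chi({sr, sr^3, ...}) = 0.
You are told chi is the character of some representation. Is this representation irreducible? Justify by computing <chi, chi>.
Not irreducible (reducible): <chi, chi> = 9 > 1.

Why: <chi, chi> = (1/|G|) sum_C |C| * |chi(C)|^2 = (1/16)[1*|6|^2 + 1*|6|^2 + 2*|-4|^2 + 2*|2|^2 + 2*|-4|^2 + 4*|0|^2 + 4*|0|^2]
  = (1/16)[(36) + (36) + (32) + (8) + (32) + (0) + (0)] = 144/16 = 9.
A character is irreducible iff <chi, chi> = 1, so this representation is reducible.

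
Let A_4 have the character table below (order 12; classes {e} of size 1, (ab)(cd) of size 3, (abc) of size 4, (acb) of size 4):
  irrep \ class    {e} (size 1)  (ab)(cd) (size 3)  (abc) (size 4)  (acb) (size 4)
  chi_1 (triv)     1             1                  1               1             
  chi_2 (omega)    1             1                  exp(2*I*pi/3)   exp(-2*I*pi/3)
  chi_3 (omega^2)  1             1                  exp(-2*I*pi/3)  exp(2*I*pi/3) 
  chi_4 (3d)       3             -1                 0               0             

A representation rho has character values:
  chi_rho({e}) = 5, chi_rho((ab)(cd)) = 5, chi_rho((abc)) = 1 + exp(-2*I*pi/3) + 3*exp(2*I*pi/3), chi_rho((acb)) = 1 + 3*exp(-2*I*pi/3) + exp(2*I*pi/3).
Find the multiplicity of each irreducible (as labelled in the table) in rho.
Multiplicities: chi_1: 1, chi_2: 3, chi_3: 1, chi_4: 0.

Reasoning: Use <chi_rho, chi> = (1/|G|) sum_C |C| * chi_rho(C) * conj(chi(C)) with |G| = 12 for each irreducible chi in the table:
  <chi_rho, chi_1> = (1/12)[1*(5)*conj(1) + 3*(5)*conj(1) + 4*(1 + exp(-2*I*pi/3) + 3*exp(2*I*pi/3))*conj(1) + 4*(1 + 3*exp(-2*I*pi/3) + exp(2*I*pi/3))*conj(1)]
      = (1/12)[(5) + (15) + (4 + 4*exp(-2*I*pi/3) + 12*exp(2*I*pi/3)) + (4 + 12*exp(-2*I*pi/3) + 4*exp(2*I*pi/3))] = 12/12 = 1
  <chi_rho, chi_2> = (1/12)[1*(5)*conj(1) + 3*(5)*conj(1) + 4*(1 + exp(-2*I*pi/3) + 3*exp(2*I*pi/3))*conj(exp(2*I*pi/3)) + 4*(1 + 3*exp(-2*I*pi/3) + exp(2*I*pi/3))*conj(exp(-2*I*pi/3))]
      = (1/12)[(5) + (15) + (8) + (8)] = 36/12 = 3
  <chi_rho, chi_3> = (1/12)[1*(5)*conj(1) + 3*(5)*conj(1) + 4*(1 + exp(-2*I*pi/3) + 3*exp(2*I*pi/3))*conj(exp(-2*I*pi/3)) + 4*(1 + 3*exp(-2*I*pi/3) + exp(2*I*pi/3))*conj(exp(2*I*pi/3))]
      = (1/12)[(5) + (15) + (4 + 12*exp(-2*I*pi/3) + 4*exp(2*I*pi/3)) + (4 + 4*exp(-2*I*pi/3) + 12*exp(2*I*pi/3))] = 12/12 = 1
  <chi_rho, chi_4> = (1/12)[1*(5)*conj(3) + 3*(5)*conj(-1) + 4*(1 + exp(-2*I*pi/3) + 3*exp(2*I*pi/3))*conj(0) + 4*(1 + 3*exp(-2*I*pi/3) + exp(2*I*pi/3))*conj(0)]
      = (1/12)[(15) + (-15) + (0) + (0)] = 0/12 = 0
(Exp terms are combined using exp(i*s)*conj(exp(i*t)) = exp(i*(s-t)), and sums of them are collapsed using the identity that for every m > 1 the m distinct m-th roots of unity sum to 0, e.g. 1 + exp(2*I*pi/3) + exp(-2*I*pi/3) = 0.)
Dimension check: dim(rho) = sum (mult * dim) = 1*1 + 3*1 + 1*1 + 0*3 = 5 = chi_rho(e) = 5.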